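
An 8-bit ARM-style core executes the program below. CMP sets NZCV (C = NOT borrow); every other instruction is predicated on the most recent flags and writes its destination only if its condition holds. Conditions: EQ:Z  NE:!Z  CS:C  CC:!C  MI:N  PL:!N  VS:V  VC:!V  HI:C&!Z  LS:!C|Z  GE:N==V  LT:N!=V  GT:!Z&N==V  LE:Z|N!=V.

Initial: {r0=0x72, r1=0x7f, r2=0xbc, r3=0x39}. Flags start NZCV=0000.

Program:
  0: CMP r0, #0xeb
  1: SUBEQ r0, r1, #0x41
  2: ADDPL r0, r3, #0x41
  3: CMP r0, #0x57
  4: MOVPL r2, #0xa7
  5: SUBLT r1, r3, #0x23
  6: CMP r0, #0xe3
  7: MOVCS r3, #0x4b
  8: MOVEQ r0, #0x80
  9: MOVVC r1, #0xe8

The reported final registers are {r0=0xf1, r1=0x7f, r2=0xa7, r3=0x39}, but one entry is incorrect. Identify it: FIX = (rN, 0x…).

0: ✓ CMP  NZCV=1001
1: · SUBEQ
2: · ADDPL
3: ✓ CMP  NZCV=0010
4: ✓ MOVPL  r2←0xa7
5: · SUBLT
6: ✓ CMP  NZCV=1001
7: · MOVCS
8: · MOVEQ
9: · MOVVC

FIX = (r0, 0x72)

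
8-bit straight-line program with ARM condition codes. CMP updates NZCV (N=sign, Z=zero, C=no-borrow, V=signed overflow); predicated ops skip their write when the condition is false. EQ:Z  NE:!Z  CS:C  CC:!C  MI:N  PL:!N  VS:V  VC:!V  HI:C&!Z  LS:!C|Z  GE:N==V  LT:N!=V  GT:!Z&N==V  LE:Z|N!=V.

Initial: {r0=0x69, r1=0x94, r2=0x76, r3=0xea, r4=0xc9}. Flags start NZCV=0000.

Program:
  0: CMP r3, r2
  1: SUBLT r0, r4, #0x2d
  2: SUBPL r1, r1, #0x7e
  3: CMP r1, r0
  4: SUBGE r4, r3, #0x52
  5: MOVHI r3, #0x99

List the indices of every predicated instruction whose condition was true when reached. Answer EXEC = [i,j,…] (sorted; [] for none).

[0] flags=0011 → (cmp)
[1] flags=0011 LT?T → r0=0x9c
[2] flags=0011 PL?T → r1=0x16
[3] flags=0000 → (cmp)
[4] flags=0000 GE?T → r4=0x98
[5] flags=0000 HI?F → skip

EXEC = [1,2,4]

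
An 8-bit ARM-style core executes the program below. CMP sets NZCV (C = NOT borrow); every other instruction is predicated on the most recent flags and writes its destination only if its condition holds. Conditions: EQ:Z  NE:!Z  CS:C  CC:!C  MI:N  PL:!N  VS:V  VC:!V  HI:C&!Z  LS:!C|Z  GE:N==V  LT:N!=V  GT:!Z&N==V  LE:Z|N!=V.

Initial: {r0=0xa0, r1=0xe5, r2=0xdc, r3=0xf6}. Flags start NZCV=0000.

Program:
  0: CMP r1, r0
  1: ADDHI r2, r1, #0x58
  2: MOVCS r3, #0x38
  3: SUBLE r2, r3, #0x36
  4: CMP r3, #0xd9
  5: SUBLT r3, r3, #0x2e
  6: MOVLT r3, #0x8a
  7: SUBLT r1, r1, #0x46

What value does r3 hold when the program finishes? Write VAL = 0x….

[0] flags=0010 → (cmp)
[1] flags=0010 HI?T → r2=0x3d
[2] flags=0010 CS?T → r3=0x38
[3] flags=0010 LE?F → skip
[4] flags=0000 → (cmp)
[5] flags=0000 LT?F → skip
[6] flags=0000 LT?F → skip
[7] flags=0000 LT?F → skip

VAL = 0x38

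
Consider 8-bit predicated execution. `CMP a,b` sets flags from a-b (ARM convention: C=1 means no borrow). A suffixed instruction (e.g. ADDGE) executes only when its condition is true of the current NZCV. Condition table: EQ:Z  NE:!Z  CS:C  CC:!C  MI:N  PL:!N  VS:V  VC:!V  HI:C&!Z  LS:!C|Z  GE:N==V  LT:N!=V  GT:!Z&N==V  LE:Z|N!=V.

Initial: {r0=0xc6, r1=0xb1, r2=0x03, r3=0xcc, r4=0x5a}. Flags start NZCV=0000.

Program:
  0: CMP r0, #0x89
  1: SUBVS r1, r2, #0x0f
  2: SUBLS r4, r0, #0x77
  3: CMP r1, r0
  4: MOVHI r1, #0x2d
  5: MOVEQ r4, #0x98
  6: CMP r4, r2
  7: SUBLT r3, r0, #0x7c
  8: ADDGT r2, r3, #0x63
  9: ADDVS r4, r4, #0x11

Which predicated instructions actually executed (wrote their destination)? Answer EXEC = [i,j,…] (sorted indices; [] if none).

0: ✓ CMP  NZCV=0010
1: · SUBVS
2: · SUBLS
3: ✓ CMP  NZCV=1000
4: · MOVHI
5: · MOVEQ
6: ✓ CMP  NZCV=0010
7: · SUBLT
8: ✓ ADDGT  r2←0x2f
9: · ADDVS

EXEC = [8]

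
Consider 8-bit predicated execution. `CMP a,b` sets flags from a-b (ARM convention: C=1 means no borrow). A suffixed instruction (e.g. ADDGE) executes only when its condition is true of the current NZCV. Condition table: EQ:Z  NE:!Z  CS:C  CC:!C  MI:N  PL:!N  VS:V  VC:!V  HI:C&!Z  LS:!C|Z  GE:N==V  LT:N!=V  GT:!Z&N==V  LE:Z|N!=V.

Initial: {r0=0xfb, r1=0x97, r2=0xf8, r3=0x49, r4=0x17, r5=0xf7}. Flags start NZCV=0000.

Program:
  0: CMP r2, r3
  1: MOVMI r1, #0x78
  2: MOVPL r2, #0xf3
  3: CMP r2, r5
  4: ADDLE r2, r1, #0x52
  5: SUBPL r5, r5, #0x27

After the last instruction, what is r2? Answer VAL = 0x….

VAL = 0xf8

0: ✓ CMP  NZCV=1010
1: ✓ MOVMI  r1←0x78
2: · MOVPL
3: ✓ CMP  NZCV=0010
4: · ADDLE
5: ✓ SUBPL  r5←0xd0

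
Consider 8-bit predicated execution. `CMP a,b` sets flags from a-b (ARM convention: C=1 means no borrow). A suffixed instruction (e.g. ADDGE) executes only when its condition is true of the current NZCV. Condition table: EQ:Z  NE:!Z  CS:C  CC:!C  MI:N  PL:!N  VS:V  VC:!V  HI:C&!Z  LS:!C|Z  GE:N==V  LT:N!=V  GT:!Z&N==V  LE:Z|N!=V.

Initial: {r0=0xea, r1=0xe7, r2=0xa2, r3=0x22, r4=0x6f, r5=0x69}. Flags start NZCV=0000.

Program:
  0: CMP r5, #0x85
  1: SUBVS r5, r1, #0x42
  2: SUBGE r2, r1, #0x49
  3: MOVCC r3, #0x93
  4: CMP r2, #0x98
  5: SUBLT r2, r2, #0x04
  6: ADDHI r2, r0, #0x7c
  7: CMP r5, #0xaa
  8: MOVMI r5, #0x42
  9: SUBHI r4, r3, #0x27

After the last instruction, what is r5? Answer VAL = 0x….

0: ✓ CMP  NZCV=1001
1: ✓ SUBVS  r5←0xa5
2: ✓ SUBGE  r2←0x9e
3: ✓ MOVCC  r3←0x93
4: ✓ CMP  NZCV=0010
5: · SUBLT
6: ✓ ADDHI  r2←0x66
7: ✓ CMP  NZCV=1000
8: ✓ MOVMI  r5←0x42
9: · SUBHI

VAL = 0x42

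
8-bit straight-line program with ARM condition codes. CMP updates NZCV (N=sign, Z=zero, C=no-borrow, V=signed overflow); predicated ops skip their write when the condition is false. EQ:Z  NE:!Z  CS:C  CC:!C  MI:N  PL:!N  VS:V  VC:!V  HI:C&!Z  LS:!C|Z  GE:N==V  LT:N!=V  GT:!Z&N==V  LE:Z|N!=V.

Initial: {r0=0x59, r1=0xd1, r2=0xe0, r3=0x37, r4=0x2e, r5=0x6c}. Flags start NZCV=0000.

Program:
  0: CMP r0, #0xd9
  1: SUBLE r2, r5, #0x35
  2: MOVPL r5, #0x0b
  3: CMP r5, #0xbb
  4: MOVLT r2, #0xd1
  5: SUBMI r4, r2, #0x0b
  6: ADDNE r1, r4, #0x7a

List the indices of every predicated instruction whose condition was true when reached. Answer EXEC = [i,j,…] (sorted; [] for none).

0: ✓ CMP  NZCV=1001
1: · SUBLE
2: · MOVPL
3: ✓ CMP  NZCV=1001
4: · MOVLT
5: ✓ SUBMI  r4←0xd5
6: ✓ ADDNE  r1←0x4f

EXEC = [5,6]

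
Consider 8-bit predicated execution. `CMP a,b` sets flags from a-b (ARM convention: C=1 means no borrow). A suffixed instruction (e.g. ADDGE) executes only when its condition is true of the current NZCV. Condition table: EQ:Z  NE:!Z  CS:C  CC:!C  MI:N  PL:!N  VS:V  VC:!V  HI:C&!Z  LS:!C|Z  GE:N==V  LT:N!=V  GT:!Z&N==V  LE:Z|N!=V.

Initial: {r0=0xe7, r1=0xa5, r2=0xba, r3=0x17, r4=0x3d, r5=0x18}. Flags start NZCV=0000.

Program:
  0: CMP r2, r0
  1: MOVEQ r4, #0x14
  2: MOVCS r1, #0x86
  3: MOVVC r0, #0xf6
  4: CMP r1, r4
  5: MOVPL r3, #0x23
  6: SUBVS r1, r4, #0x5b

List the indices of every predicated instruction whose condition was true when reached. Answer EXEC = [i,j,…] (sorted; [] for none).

[0] flags=1000 → (cmp)
[1] flags=1000 EQ?F → skip
[2] flags=1000 CS?F → skip
[3] flags=1000 VC?T → r0=0xf6
[4] flags=0011 → (cmp)
[5] flags=0011 PL?T → r3=0x23
[6] flags=0011 VS?T → r1=0xe2

EXEC = [3,5,6]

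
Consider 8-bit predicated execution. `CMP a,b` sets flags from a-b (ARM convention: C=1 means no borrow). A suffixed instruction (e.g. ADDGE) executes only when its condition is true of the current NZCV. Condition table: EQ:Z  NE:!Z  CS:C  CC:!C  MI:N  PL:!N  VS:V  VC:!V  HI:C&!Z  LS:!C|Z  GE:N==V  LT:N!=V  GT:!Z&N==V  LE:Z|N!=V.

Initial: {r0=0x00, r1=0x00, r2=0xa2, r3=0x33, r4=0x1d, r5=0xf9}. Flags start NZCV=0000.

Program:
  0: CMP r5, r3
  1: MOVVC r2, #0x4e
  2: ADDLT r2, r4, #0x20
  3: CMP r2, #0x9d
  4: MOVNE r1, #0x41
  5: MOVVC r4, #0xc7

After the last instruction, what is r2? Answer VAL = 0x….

[0] flags=1010 → (cmp)
[1] flags=1010 VC?T → r2=0x4e
[2] flags=1010 LT?T → r2=0x3d
[3] flags=1001 → (cmp)
[4] flags=1001 NE?T → r1=0x41
[5] flags=1001 VC?F → skip

VAL = 0x3d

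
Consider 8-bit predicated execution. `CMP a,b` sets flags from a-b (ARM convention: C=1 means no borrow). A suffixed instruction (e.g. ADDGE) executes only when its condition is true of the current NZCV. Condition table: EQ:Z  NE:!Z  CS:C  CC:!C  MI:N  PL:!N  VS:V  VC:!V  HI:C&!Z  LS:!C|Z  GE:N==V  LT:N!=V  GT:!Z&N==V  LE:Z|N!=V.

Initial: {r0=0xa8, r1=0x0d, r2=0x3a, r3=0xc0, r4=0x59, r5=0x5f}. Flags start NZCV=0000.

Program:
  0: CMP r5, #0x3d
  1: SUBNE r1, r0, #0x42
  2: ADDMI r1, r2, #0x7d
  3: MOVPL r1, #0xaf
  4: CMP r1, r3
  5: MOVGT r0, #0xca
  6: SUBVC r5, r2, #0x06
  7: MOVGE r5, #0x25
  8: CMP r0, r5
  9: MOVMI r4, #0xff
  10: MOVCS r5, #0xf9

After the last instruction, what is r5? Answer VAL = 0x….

VAL = 0xf9

[0] flags=0010 → (cmp)
[1] flags=0010 NE?T → r1=0x66
[2] flags=0010 MI?F → skip
[3] flags=0010 PL?T → r1=0xaf
[4] flags=1000 → (cmp)
[5] flags=1000 GT?F → skip
[6] flags=1000 VC?T → r5=0x34
[7] flags=1000 GE?F → skip
[8] flags=0011 → (cmp)
[9] flags=0011 MI?F → skip
[10] flags=0011 CS?T → r5=0xf9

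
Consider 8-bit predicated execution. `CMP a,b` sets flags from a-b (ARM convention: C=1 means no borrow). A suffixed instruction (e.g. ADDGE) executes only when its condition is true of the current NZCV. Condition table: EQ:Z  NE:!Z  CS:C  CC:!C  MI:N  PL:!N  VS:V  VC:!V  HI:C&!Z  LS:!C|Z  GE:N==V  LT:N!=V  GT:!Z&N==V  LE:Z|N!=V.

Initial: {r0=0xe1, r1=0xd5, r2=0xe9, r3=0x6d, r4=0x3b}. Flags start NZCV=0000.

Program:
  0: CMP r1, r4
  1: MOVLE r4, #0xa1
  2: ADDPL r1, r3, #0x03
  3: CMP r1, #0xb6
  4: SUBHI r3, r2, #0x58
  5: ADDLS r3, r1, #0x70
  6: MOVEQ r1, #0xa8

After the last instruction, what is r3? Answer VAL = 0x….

VAL = 0x91

0: ✓ CMP  NZCV=1010
1: ✓ MOVLE  r4←0xa1
2: · ADDPL
3: ✓ CMP  NZCV=0010
4: ✓ SUBHI  r3←0x91
5: · ADDLS
6: · MOVEQ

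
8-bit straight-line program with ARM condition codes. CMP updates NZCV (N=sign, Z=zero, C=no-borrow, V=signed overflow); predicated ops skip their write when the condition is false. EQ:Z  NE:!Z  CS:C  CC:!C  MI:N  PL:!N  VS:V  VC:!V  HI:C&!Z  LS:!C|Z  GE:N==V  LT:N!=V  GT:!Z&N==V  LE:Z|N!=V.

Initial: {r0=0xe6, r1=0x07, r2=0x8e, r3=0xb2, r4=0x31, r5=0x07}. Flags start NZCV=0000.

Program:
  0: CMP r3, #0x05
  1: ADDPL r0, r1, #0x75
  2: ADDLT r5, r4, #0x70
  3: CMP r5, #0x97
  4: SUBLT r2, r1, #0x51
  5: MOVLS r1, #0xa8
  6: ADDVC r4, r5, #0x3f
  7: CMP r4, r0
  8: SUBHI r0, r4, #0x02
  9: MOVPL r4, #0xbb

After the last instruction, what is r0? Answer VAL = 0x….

0: ✓ CMP  NZCV=1010
1: · ADDPL
2: ✓ ADDLT  r5←0xa1
3: ✓ CMP  NZCV=0010
4: · SUBLT
5: · MOVLS
6: ✓ ADDVC  r4←0xe0
7: ✓ CMP  NZCV=1000
8: · SUBHI
9: · MOVPL

VAL = 0xe6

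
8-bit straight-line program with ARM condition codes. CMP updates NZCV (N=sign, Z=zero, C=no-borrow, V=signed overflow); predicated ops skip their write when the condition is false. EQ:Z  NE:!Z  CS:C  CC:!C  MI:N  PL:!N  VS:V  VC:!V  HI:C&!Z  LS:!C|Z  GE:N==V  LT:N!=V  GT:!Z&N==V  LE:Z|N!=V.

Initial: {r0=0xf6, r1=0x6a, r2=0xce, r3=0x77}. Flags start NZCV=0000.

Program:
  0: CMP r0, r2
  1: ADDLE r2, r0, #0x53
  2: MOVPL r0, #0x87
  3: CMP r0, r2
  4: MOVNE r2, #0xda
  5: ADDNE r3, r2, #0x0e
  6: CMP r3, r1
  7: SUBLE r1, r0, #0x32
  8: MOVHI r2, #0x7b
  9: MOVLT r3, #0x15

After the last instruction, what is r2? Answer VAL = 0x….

VAL = 0x7b

0: ✓ CMP  NZCV=0010
1: · ADDLE
2: ✓ MOVPL  r0←0x87
3: ✓ CMP  NZCV=1000
4: ✓ MOVNE  r2←0xda
5: ✓ ADDNE  r3←0xe8
6: ✓ CMP  NZCV=0011
7: ✓ SUBLE  r1←0x55
8: ✓ MOVHI  r2←0x7b
9: ✓ MOVLT  r3←0x15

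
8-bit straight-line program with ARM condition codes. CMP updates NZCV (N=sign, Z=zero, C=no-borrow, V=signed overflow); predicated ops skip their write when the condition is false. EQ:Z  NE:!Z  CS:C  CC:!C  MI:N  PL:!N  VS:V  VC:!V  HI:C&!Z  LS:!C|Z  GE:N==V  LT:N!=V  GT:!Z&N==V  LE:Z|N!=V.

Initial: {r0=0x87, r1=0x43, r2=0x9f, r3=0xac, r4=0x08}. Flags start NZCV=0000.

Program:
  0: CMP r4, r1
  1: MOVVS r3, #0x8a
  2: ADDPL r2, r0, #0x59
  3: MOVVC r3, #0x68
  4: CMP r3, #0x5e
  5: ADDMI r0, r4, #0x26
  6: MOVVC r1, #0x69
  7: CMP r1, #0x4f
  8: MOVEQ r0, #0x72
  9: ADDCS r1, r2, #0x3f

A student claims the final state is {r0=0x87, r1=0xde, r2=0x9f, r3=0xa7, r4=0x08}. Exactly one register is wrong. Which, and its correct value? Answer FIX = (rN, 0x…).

[0] flags=1000 → (cmp)
[1] flags=1000 VS?F → skip
[2] flags=1000 PL?F → skip
[3] flags=1000 VC?T → r3=0x68
[4] flags=0010 → (cmp)
[5] flags=0010 MI?F → skip
[6] flags=0010 VC?T → r1=0x69
[7] flags=0010 → (cmp)
[8] flags=0010 EQ?F → skip
[9] flags=0010 CS?T → r1=0xde

FIX = (r3, 0x68)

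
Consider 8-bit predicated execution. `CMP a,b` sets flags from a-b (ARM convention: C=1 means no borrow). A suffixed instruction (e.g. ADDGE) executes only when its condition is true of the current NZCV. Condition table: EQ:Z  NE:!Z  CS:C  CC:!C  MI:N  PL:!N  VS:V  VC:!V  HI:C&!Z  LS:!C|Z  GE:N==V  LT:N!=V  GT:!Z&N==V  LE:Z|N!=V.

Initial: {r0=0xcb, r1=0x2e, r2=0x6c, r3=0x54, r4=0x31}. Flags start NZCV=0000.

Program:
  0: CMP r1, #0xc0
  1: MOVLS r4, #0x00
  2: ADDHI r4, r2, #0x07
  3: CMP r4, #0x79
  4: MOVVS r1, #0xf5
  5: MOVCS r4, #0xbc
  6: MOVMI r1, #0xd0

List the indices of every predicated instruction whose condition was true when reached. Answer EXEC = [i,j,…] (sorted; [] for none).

[0] flags=0000 → (cmp)
[1] flags=0000 LS?T → r4=0x00
[2] flags=0000 HI?F → skip
[3] flags=1000 → (cmp)
[4] flags=1000 VS?F → skip
[5] flags=1000 CS?F → skip
[6] flags=1000 MI?T → r1=0xd0

EXEC = [1,6]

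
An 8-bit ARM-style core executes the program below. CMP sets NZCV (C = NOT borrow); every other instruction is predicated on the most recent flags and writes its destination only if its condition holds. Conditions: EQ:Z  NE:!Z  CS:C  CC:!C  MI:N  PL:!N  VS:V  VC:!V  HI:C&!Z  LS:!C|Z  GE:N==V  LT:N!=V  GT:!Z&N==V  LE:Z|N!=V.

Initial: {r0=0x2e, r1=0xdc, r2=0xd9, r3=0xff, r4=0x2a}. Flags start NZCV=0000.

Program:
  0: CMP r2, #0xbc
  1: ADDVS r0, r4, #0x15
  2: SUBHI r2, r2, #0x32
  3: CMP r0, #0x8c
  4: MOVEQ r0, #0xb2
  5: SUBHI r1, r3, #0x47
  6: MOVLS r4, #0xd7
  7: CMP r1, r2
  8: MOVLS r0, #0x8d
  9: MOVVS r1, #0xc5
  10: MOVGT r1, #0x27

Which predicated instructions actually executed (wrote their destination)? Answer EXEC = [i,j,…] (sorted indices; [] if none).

[0] flags=0010 → (cmp)
[1] flags=0010 VS?F → skip
[2] flags=0010 HI?T → r2=0xa7
[3] flags=1001 → (cmp)
[4] flags=1001 EQ?F → skip
[5] flags=1001 HI?F → skip
[6] flags=1001 LS?T → r4=0xd7
[7] flags=0010 → (cmp)
[8] flags=0010 LS?F → skip
[9] flags=0010 VS?F → skip
[10] flags=0010 GT?T → r1=0x27

EXEC = [2,6,10]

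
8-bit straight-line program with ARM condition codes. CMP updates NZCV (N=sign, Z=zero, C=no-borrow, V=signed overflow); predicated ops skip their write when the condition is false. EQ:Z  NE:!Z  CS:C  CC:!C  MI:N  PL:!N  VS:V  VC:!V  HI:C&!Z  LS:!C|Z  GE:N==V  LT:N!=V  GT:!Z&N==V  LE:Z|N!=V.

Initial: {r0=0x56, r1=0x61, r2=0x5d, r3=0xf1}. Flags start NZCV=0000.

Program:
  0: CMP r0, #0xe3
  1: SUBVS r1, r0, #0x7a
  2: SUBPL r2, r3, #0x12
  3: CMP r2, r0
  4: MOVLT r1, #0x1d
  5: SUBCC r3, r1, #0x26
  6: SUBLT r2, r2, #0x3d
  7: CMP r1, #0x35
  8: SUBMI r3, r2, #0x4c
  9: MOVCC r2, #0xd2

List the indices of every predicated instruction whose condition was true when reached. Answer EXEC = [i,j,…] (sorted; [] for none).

EXEC = [2,4,6,8,9]

0: ✓ CMP  NZCV=0000
1: · SUBVS
2: ✓ SUBPL  r2←0xdf
3: ✓ CMP  NZCV=1010
4: ✓ MOVLT  r1←0x1d
5: · SUBCC
6: ✓ SUBLT  r2←0xa2
7: ✓ CMP  NZCV=1000
8: ✓ SUBMI  r3←0x56
9: ✓ MOVCC  r2←0xd2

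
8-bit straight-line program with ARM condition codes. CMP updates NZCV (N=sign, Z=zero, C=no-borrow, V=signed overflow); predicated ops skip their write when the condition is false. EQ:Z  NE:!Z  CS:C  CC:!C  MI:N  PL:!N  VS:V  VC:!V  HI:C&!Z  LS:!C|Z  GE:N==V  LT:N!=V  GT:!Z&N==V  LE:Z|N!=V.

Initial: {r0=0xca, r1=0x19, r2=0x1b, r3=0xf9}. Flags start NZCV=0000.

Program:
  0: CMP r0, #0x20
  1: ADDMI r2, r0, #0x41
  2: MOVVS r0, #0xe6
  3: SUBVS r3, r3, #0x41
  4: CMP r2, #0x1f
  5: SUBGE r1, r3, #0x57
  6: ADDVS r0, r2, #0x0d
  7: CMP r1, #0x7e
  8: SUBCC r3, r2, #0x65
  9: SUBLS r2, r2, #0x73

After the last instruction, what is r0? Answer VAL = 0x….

0: ✓ CMP  NZCV=1010
1: ✓ ADDMI  r2←0x0b
2: · MOVVS
3: · SUBVS
4: ✓ CMP  NZCV=1000
5: · SUBGE
6: · ADDVS
7: ✓ CMP  NZCV=1000
8: ✓ SUBCC  r3←0xa6
9: ✓ SUBLS  r2←0x98

VAL = 0xca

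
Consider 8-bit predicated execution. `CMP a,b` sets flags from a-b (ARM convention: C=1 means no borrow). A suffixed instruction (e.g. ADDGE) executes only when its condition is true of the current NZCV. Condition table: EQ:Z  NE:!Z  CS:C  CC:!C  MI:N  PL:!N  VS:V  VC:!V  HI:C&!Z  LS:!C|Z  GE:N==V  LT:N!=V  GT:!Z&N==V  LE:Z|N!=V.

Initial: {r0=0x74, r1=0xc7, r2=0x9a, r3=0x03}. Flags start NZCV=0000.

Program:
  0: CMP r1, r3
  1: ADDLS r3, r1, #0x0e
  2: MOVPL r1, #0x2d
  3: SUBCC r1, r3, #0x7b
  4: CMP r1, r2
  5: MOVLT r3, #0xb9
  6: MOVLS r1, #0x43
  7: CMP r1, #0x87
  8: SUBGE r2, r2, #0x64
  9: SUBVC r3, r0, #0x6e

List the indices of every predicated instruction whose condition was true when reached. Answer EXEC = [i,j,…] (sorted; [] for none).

EXEC = [8,9]

[0] flags=1010 → (cmp)
[1] flags=1010 LS?F → skip
[2] flags=1010 PL?F → skip
[3] flags=1010 CC?F → skip
[4] flags=0010 → (cmp)
[5] flags=0010 LT?F → skip
[6] flags=0010 LS?F → skip
[7] flags=0010 → (cmp)
[8] flags=0010 GE?T → r2=0x36
[9] flags=0010 VC?T → r3=0x06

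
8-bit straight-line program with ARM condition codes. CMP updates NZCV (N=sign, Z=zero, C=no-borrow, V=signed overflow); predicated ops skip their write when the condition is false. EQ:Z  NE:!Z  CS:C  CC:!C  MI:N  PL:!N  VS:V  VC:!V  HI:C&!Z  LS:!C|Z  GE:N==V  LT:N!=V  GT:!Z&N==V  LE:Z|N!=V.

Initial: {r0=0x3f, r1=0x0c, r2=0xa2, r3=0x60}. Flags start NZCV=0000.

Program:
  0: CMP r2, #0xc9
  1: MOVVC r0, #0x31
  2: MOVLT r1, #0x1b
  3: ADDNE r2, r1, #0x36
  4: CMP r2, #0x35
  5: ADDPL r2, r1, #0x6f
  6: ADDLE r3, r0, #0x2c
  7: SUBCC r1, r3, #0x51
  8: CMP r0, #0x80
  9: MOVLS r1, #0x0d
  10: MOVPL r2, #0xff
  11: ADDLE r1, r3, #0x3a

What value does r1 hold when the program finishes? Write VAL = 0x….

VAL = 0x0d

0: ✓ CMP  NZCV=1000
1: ✓ MOVVC  r0←0x31
2: ✓ MOVLT  r1←0x1b
3: ✓ ADDNE  r2←0x51
4: ✓ CMP  NZCV=0010
5: ✓ ADDPL  r2←0x8a
6: · ADDLE
7: · SUBCC
8: ✓ CMP  NZCV=1001
9: ✓ MOVLS  r1←0x0d
10: · MOVPL
11: · ADDLE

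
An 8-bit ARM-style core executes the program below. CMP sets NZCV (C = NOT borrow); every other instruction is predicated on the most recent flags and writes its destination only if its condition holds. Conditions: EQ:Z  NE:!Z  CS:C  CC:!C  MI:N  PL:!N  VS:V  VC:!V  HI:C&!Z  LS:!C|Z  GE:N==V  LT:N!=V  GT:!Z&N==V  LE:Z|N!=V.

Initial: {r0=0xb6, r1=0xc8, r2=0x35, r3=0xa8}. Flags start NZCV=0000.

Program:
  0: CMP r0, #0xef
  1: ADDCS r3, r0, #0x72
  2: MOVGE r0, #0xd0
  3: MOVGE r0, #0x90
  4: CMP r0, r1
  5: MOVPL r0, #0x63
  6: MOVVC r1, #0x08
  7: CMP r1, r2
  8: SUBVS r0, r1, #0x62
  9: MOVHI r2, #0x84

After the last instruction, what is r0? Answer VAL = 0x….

VAL = 0xb6

0: ✓ CMP  NZCV=1000
1: · ADDCS
2: · MOVGE
3: · MOVGE
4: ✓ CMP  NZCV=1000
5: · MOVPL
6: ✓ MOVVC  r1←0x08
7: ✓ CMP  NZCV=1000
8: · SUBVS
9: · MOVHI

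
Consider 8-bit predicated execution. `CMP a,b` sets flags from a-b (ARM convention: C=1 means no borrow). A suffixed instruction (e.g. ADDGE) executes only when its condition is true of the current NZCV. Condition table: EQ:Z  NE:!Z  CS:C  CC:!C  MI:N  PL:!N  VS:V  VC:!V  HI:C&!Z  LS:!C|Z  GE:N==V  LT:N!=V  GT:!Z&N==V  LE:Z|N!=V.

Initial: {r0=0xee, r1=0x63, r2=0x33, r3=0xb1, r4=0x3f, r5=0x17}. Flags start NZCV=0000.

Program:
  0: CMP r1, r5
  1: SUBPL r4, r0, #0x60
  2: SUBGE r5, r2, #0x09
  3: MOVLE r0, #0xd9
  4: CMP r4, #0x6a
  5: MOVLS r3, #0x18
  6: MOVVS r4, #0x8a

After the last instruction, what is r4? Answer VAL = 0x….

0: ✓ CMP  NZCV=0010
1: ✓ SUBPL  r4←0x8e
2: ✓ SUBGE  r5←0x2a
3: · MOVLE
4: ✓ CMP  NZCV=0011
5: · MOVLS
6: ✓ MOVVS  r4←0x8a

VAL = 0x8a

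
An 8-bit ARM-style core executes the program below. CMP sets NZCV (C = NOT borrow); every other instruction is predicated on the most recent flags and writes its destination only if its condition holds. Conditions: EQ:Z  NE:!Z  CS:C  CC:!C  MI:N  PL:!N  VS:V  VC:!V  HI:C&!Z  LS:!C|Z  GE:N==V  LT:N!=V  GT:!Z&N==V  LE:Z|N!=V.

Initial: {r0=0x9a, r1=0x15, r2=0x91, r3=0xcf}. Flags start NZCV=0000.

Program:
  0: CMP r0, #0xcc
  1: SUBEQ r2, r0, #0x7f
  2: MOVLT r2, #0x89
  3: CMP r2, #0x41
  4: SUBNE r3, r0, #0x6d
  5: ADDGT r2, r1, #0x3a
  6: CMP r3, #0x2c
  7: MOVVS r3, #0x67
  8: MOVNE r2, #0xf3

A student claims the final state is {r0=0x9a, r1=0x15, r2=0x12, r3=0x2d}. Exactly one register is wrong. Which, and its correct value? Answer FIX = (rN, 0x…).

FIX = (r2, 0xf3)

[0] flags=1000 → (cmp)
[1] flags=1000 EQ?F → skip
[2] flags=1000 LT?T → r2=0x89
[3] flags=0011 → (cmp)
[4] flags=0011 NE?T → r3=0x2d
[5] flags=0011 GT?F → skip
[6] flags=0010 → (cmp)
[7] flags=0010 VS?F → skip
[8] flags=0010 NE?T → r2=0xf3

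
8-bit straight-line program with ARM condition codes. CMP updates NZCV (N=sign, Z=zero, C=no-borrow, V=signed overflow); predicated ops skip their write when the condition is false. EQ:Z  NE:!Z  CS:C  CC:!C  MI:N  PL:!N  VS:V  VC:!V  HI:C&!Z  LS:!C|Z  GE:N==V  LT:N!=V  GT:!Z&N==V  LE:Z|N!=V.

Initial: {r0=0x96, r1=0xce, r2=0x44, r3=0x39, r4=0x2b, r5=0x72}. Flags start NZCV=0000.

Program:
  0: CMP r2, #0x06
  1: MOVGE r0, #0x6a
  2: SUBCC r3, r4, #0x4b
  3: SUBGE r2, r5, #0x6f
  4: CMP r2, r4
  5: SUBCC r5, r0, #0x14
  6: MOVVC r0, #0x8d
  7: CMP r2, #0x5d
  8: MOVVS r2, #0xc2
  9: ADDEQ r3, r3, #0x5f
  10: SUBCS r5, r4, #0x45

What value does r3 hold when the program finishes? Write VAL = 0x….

VAL = 0x39

[0] flags=0010 → (cmp)
[1] flags=0010 GE?T → r0=0x6a
[2] flags=0010 CC?F → skip
[3] flags=0010 GE?T → r2=0x03
[4] flags=1000 → (cmp)
[5] flags=1000 CC?T → r5=0x56
[6] flags=1000 VC?T → r0=0x8d
[7] flags=1000 → (cmp)
[8] flags=1000 VS?F → skip
[9] flags=1000 EQ?F → skip
[10] flags=1000 CS?F → skip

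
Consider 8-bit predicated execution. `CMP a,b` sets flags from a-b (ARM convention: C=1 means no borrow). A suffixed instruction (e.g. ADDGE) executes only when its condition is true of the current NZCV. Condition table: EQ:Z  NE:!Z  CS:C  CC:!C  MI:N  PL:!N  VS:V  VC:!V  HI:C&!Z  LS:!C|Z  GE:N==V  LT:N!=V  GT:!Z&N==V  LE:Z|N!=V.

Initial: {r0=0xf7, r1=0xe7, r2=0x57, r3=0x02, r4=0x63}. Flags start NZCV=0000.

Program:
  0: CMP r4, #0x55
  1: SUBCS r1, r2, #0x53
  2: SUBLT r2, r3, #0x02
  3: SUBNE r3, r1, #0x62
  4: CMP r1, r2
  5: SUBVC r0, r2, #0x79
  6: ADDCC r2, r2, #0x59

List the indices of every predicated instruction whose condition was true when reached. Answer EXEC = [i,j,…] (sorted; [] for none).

EXEC = [1,3,5,6]

0: ✓ CMP  NZCV=0010
1: ✓ SUBCS  r1←0x04
2: · SUBLT
3: ✓ SUBNE  r3←0xa2
4: ✓ CMP  NZCV=1000
5: ✓ SUBVC  r0←0xde
6: ✓ ADDCC  r2←0xb0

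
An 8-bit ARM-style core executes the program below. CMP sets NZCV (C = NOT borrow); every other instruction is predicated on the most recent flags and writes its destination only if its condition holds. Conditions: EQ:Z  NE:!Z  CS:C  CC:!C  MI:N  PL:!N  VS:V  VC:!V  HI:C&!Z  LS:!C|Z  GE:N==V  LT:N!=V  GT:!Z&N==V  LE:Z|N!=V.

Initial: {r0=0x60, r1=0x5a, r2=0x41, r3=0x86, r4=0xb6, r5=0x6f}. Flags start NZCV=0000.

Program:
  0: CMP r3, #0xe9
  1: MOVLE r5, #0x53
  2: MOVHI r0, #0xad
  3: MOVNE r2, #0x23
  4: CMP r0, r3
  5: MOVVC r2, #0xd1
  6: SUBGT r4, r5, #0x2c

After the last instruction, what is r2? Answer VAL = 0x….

VAL = 0x23

[0] flags=1000 → (cmp)
[1] flags=1000 LE?T → r5=0x53
[2] flags=1000 HI?F → skip
[3] flags=1000 NE?T → r2=0x23
[4] flags=1001 → (cmp)
[5] flags=1001 VC?F → skip
[6] flags=1001 GT?T → r4=0x27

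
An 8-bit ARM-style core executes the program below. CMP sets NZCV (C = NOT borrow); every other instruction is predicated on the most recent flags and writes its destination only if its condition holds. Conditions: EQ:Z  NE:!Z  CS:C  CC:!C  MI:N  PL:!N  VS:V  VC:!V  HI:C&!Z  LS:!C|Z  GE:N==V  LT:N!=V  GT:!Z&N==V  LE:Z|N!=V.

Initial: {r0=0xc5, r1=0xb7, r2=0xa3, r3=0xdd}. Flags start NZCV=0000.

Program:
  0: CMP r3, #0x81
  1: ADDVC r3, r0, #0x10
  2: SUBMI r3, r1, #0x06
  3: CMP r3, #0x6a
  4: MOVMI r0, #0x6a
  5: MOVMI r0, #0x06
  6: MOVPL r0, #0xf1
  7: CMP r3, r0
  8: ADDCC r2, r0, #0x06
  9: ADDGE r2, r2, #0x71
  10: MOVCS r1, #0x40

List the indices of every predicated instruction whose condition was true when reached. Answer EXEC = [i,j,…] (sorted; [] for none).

EXEC = [1,6,8]

0: ✓ CMP  NZCV=0010
1: ✓ ADDVC  r3←0xd5
2: · SUBMI
3: ✓ CMP  NZCV=0011
4: · MOVMI
5: · MOVMI
6: ✓ MOVPL  r0←0xf1
7: ✓ CMP  NZCV=1000
8: ✓ ADDCC  r2←0xf7
9: · ADDGE
10: · MOVCS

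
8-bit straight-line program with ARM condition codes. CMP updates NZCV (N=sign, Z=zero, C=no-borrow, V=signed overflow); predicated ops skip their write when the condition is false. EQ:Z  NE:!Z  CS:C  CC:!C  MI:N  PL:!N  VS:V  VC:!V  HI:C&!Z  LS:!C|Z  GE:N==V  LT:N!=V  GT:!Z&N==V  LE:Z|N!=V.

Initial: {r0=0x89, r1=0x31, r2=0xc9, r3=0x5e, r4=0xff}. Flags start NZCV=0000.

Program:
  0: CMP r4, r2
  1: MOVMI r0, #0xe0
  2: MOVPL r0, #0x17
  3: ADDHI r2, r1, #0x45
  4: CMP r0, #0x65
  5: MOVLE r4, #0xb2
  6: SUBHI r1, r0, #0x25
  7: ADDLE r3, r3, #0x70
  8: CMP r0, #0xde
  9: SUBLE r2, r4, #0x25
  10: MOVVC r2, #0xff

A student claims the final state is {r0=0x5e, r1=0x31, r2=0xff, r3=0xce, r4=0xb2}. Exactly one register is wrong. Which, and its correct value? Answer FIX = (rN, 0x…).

0: ✓ CMP  NZCV=0010
1: · MOVMI
2: ✓ MOVPL  r0←0x17
3: ✓ ADDHI  r2←0x76
4: ✓ CMP  NZCV=1000
5: ✓ MOVLE  r4←0xb2
6: · SUBHI
7: ✓ ADDLE  r3←0xce
8: ✓ CMP  NZCV=0000
9: · SUBLE
10: ✓ MOVVC  r2←0xff

FIX = (r0, 0x17)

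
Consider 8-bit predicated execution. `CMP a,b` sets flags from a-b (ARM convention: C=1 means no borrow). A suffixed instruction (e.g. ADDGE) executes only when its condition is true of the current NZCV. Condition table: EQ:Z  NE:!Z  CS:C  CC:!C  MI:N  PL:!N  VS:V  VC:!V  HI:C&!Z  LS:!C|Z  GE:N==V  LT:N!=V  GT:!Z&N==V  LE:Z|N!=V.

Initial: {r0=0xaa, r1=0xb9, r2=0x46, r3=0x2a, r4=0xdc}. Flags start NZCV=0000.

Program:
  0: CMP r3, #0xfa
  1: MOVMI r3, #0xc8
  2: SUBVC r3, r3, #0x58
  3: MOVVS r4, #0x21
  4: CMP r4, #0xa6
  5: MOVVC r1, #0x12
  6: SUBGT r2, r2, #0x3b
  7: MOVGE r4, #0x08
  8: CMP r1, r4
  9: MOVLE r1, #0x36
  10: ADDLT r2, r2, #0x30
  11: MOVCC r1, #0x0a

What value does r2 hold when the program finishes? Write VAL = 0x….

0: ✓ CMP  NZCV=0000
1: · MOVMI
2: ✓ SUBVC  r3←0xd2
3: · MOVVS
4: ✓ CMP  NZCV=0010
5: ✓ MOVVC  r1←0x12
6: ✓ SUBGT  r2←0x0b
7: ✓ MOVGE  r4←0x08
8: ✓ CMP  NZCV=0010
9: · MOVLE
10: · ADDLT
11: · MOVCC

VAL = 0x0b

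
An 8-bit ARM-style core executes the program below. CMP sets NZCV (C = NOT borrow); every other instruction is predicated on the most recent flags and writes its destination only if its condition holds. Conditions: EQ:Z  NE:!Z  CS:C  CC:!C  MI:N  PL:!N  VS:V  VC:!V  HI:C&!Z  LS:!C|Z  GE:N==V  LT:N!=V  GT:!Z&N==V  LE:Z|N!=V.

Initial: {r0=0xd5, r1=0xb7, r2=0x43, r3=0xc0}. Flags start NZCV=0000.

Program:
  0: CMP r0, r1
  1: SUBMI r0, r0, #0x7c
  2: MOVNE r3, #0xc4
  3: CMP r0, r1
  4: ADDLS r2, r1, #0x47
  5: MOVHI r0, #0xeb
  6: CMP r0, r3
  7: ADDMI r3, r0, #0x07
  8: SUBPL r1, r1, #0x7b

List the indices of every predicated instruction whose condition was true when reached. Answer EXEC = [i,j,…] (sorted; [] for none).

EXEC = [2,5,8]

[0] flags=0010 → (cmp)
[1] flags=0010 MI?F → skip
[2] flags=0010 NE?T → r3=0xc4
[3] flags=0010 → (cmp)
[4] flags=0010 LS?F → skip
[5] flags=0010 HI?T → r0=0xeb
[6] flags=0010 → (cmp)
[7] flags=0010 MI?F → skip
[8] flags=0010 PL?T → r1=0x3c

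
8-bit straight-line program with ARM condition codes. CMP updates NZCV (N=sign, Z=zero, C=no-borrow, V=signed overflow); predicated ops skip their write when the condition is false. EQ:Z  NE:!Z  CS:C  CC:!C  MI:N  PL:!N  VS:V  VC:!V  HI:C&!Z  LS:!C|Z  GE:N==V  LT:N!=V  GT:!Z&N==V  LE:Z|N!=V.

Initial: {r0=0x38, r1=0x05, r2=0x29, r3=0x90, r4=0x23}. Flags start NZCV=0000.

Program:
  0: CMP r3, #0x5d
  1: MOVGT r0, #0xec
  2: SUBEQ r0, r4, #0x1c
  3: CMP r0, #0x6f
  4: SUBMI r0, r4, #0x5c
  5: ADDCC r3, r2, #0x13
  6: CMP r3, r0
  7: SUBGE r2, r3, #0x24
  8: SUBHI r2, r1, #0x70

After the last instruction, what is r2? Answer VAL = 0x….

VAL = 0x18

0: ✓ CMP  NZCV=0011
1: · MOVGT
2: · SUBEQ
3: ✓ CMP  NZCV=1000
4: ✓ SUBMI  r0←0xc7
5: ✓ ADDCC  r3←0x3c
6: ✓ CMP  NZCV=0000
7: ✓ SUBGE  r2←0x18
8: · SUBHI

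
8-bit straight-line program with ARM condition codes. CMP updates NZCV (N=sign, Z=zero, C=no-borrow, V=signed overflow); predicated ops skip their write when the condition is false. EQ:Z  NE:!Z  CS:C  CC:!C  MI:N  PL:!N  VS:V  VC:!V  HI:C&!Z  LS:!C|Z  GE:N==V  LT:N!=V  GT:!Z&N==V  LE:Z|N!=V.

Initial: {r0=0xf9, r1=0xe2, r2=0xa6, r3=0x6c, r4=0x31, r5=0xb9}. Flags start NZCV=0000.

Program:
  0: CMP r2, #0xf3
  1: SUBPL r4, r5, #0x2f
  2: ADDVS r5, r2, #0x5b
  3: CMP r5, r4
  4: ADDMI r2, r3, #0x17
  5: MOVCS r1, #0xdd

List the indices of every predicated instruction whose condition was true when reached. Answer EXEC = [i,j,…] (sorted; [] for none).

EXEC = [4,5]

0: ✓ CMP  NZCV=1000
1: · SUBPL
2: · ADDVS
3: ✓ CMP  NZCV=1010
4: ✓ ADDMI  r2←0x83
5: ✓ MOVCS  r1←0xdd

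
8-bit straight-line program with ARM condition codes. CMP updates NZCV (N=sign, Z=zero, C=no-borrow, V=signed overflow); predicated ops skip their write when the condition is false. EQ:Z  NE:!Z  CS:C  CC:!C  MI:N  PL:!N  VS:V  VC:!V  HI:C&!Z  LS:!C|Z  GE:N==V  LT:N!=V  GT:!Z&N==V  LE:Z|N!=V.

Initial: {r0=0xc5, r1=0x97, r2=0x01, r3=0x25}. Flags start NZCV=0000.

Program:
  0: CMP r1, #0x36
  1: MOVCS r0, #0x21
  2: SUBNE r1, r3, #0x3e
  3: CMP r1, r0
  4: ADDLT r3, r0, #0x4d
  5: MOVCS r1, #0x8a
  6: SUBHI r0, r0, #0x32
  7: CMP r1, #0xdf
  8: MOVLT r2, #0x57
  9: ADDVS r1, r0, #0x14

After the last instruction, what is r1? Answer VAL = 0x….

[0] flags=0011 → (cmp)
[1] flags=0011 CS?T → r0=0x21
[2] flags=0011 NE?T → r1=0xe7
[3] flags=1010 → (cmp)
[4] flags=1010 LT?T → r3=0x6e
[5] flags=1010 CS?T → r1=0x8a
[6] flags=1010 HI?T → r0=0xef
[7] flags=1000 → (cmp)
[8] flags=1000 LT?T → r2=0x57
[9] flags=1000 VS?F → skip

VAL = 0x8a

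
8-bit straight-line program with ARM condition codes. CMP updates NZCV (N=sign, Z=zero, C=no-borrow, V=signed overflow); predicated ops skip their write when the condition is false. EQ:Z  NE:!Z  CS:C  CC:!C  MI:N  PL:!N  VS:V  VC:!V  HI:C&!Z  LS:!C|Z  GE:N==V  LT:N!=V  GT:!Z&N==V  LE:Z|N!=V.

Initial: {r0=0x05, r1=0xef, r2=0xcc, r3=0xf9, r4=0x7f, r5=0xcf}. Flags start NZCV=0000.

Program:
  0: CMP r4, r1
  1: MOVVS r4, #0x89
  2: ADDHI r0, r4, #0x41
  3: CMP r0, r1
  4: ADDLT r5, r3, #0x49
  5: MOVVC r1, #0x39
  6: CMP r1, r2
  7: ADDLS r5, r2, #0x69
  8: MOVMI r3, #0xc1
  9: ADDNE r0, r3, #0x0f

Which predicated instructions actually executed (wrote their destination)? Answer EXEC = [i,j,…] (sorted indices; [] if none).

EXEC = [1,5,7,9]

0: ✓ CMP  NZCV=1001
1: ✓ MOVVS  r4←0x89
2: · ADDHI
3: ✓ CMP  NZCV=0000
4: · ADDLT
5: ✓ MOVVC  r1←0x39
6: ✓ CMP  NZCV=0000
7: ✓ ADDLS  r5←0x35
8: · MOVMI
9: ✓ ADDNE  r0←0x08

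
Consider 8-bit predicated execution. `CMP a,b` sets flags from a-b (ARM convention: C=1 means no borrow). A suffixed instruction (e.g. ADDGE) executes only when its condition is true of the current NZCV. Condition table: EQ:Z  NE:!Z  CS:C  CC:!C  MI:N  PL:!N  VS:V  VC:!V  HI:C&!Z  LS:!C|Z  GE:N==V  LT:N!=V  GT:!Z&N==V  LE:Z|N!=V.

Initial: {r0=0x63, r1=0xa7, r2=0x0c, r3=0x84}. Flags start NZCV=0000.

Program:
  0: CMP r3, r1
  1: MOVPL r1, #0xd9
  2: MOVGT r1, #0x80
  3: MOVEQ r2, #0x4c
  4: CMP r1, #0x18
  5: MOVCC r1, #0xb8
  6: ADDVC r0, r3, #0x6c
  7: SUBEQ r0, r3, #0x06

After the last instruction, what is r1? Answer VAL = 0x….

VAL = 0xa7

0: ✓ CMP  NZCV=1000
1: · MOVPL
2: · MOVGT
3: · MOVEQ
4: ✓ CMP  NZCV=1010
5: · MOVCC
6: ✓ ADDVC  r0←0xf0
7: · SUBEQ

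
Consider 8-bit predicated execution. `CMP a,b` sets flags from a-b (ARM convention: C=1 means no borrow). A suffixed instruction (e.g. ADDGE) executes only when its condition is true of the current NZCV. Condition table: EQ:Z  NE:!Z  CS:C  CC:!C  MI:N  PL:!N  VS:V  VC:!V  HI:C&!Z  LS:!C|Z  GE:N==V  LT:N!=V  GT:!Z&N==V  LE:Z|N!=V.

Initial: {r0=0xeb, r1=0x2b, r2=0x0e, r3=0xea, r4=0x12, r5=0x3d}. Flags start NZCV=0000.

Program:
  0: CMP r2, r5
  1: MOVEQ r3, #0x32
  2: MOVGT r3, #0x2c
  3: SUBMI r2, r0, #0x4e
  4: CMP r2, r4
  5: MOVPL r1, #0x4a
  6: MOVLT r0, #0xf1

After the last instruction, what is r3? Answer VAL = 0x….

VAL = 0xea

0: ✓ CMP  NZCV=1000
1: · MOVEQ
2: · MOVGT
3: ✓ SUBMI  r2←0x9d
4: ✓ CMP  NZCV=1010
5: · MOVPL
6: ✓ MOVLT  r0←0xf1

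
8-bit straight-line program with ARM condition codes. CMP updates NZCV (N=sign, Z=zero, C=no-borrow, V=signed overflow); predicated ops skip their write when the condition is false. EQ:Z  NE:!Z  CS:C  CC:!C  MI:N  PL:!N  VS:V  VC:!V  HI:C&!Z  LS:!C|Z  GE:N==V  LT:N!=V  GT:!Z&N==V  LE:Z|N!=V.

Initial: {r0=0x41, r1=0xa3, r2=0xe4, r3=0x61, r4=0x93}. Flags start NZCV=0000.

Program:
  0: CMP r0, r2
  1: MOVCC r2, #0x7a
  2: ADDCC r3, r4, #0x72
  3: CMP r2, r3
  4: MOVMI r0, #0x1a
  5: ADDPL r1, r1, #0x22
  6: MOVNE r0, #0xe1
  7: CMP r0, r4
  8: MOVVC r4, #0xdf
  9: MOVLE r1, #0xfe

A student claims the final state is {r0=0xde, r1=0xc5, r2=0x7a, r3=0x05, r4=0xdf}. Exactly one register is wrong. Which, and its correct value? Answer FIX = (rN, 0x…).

0: ✓ CMP  NZCV=0000
1: ✓ MOVCC  r2←0x7a
2: ✓ ADDCC  r3←0x05
3: ✓ CMP  NZCV=0010
4: · MOVMI
5: ✓ ADDPL  r1←0xc5
6: ✓ MOVNE  r0←0xe1
7: ✓ CMP  NZCV=0010
8: ✓ MOVVC  r4←0xdf
9: · MOVLE

FIX = (r0, 0xe1)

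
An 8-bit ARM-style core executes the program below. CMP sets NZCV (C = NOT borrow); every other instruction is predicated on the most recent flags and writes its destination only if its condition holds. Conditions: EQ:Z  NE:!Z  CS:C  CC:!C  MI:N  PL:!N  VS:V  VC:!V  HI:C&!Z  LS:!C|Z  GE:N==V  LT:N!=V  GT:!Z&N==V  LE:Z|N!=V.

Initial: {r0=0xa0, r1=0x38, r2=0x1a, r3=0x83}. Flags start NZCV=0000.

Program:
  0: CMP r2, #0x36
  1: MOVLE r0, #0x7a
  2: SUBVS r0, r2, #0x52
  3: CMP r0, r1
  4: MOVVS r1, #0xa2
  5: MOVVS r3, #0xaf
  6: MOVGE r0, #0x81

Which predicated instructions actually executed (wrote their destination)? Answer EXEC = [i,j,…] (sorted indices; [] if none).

0: ✓ CMP  NZCV=1000
1: ✓ MOVLE  r0←0x7a
2: · SUBVS
3: ✓ CMP  NZCV=0010
4: · MOVVS
5: · MOVVS
6: ✓ MOVGE  r0←0x81

EXEC = [1,6]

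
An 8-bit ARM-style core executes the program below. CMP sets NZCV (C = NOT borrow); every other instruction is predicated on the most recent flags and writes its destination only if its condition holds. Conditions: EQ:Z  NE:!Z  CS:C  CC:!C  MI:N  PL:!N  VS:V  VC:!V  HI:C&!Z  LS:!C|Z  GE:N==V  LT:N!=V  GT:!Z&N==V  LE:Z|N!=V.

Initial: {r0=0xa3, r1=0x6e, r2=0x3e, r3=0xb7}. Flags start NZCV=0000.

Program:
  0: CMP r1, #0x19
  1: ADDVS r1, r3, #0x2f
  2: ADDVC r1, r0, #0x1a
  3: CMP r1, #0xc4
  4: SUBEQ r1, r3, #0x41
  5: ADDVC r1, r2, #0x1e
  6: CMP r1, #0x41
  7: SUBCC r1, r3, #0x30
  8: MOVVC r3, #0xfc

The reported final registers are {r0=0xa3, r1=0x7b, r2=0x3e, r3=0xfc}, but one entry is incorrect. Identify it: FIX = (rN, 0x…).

0: ✓ CMP  NZCV=0010
1: · ADDVS
2: ✓ ADDVC  r1←0xbd
3: ✓ CMP  NZCV=1000
4: · SUBEQ
5: ✓ ADDVC  r1←0x5c
6: ✓ CMP  NZCV=0010
7: · SUBCC
8: ✓ MOVVC  r3←0xfc

FIX = (r1, 0x5c)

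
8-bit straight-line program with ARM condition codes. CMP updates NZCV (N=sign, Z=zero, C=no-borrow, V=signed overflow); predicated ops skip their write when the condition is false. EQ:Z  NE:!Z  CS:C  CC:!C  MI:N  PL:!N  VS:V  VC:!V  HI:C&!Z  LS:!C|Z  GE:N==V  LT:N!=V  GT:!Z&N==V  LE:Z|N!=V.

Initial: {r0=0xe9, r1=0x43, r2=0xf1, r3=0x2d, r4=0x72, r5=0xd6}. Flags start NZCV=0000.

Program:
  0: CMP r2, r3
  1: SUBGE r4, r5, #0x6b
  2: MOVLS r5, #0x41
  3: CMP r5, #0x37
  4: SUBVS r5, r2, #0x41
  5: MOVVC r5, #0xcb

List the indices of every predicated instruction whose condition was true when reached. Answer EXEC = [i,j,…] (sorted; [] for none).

EXEC = [5]

0: ✓ CMP  NZCV=1010
1: · SUBGE
2: · MOVLS
3: ✓ CMP  NZCV=1010
4: · SUBVS
5: ✓ MOVVC  r5←0xcb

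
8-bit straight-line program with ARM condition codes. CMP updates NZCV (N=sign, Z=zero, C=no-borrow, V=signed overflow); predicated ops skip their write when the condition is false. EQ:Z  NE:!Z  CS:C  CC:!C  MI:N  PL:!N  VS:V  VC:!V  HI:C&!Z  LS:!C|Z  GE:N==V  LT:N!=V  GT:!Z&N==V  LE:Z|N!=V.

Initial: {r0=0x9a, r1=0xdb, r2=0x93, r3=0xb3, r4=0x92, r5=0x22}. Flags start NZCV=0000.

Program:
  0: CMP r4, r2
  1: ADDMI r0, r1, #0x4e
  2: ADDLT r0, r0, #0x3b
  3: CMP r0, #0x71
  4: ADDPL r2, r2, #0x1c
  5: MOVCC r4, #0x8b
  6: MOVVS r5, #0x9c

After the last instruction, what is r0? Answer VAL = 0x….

VAL = 0x64

[0] flags=1000 → (cmp)
[1] flags=1000 MI?T → r0=0x29
[2] flags=1000 LT?T → r0=0x64
[3] flags=1000 → (cmp)
[4] flags=1000 PL?F → skip
[5] flags=1000 CC?T → r4=0x8b
[6] flags=1000 VS?F → skip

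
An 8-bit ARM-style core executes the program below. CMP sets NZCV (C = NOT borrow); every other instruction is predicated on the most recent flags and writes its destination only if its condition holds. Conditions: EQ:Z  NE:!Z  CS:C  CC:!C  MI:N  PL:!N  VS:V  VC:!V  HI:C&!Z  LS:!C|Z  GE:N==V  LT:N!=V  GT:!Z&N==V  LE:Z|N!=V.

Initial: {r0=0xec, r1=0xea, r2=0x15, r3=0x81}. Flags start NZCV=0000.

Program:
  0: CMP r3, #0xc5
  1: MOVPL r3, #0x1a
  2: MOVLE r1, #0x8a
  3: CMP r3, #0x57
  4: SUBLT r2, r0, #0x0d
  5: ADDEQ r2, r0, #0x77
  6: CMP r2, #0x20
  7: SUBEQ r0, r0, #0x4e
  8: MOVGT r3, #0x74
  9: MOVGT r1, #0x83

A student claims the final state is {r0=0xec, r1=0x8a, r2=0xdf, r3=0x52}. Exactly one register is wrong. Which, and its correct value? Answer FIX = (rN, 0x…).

[0] flags=1000 → (cmp)
[1] flags=1000 PL?F → skip
[2] flags=1000 LE?T → r1=0x8a
[3] flags=0011 → (cmp)
[4] flags=0011 LT?T → r2=0xdf
[5] flags=0011 EQ?F → skip
[6] flags=1010 → (cmp)
[7] flags=1010 EQ?F → skip
[8] flags=1010 GT?F → skip
[9] flags=1010 GT?F → skip

FIX = (r3, 0x81)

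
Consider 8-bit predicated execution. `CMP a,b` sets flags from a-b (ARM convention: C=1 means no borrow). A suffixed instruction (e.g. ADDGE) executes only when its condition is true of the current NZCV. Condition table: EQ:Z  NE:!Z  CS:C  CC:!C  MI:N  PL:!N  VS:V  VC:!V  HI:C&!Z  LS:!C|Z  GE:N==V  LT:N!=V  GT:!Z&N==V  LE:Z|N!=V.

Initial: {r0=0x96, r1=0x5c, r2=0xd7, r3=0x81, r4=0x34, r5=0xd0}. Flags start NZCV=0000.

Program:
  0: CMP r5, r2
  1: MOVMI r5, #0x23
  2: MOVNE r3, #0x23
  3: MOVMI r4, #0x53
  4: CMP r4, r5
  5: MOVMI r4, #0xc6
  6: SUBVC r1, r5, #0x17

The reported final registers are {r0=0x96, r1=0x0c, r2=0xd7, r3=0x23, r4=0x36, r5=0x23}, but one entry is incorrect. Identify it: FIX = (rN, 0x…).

0: ✓ CMP  NZCV=1000
1: ✓ MOVMI  r5←0x23
2: ✓ MOVNE  r3←0x23
3: ✓ MOVMI  r4←0x53
4: ✓ CMP  NZCV=0010
5: · MOVMI
6: ✓ SUBVC  r1←0x0c

FIX = (r4, 0x53)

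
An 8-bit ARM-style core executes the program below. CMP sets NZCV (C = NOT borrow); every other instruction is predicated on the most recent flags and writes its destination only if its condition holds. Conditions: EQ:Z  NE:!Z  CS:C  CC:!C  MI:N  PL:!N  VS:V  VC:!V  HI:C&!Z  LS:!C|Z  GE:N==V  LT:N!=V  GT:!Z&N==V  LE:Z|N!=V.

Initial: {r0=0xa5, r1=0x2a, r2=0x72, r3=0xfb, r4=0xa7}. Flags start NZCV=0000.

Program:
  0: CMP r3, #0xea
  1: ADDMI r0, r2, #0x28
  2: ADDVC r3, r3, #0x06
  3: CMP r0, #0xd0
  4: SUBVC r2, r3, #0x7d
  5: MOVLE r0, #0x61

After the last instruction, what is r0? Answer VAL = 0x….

VAL = 0x61

0: ✓ CMP  NZCV=0010
1: · ADDMI
2: ✓ ADDVC  r3←0x01
3: ✓ CMP  NZCV=1000
4: ✓ SUBVC  r2←0x84
5: ✓ MOVLE  r0←0x61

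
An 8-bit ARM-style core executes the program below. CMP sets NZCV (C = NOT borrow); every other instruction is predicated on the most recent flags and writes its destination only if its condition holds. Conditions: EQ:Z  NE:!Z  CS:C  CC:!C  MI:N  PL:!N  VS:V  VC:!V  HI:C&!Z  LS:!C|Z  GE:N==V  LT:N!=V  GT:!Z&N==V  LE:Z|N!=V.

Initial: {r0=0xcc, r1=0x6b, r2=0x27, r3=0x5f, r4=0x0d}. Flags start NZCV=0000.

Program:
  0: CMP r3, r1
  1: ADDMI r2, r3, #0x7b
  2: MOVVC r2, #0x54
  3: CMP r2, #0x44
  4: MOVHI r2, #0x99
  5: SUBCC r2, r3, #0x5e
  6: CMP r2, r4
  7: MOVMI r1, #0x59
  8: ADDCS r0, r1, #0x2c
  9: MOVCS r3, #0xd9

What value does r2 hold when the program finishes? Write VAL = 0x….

0: ✓ CMP  NZCV=1000
1: ✓ ADDMI  r2←0xda
2: ✓ MOVVC  r2←0x54
3: ✓ CMP  NZCV=0010
4: ✓ MOVHI  r2←0x99
5: · SUBCC
6: ✓ CMP  NZCV=1010
7: ✓ MOVMI  r1←0x59
8: ✓ ADDCS  r0←0x85
9: ✓ MOVCS  r3←0xd9

VAL = 0x99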